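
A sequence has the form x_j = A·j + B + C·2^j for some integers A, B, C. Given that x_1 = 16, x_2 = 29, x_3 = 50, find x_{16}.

Write the equations: A + B + 2C = 16; 2A + B + 4C = 29; 3A + B + 8C = 50.
Subtracting the first from the second: A + 2C = 13.
Subtracting the second from the third: A + 4C = 21.
Solving: C = 4, A = 5, then B = 3.
So x_j = 5·j + 3 + 4·2^j; at j=16 this is 262227.

262227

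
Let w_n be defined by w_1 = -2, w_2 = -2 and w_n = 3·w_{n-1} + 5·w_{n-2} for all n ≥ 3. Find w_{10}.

-325922

Compute successive terms:
w_3 = -16  w_4 = -58  w_5 = -254  w_6 = -1052  w_7 = -4426  w_8 = -18538  w_9 = -77744  w_{10} = -325922.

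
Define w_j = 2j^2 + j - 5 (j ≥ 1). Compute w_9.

w_9 = 2·9^2 + 1·9 - 5 = 166.

166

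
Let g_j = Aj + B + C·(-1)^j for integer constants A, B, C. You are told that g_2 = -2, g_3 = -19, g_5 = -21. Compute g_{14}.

Write the equations: 2A + B + C = -2; 3A + B - C = -19; 5A + B - C = -21.
Subtracting the first from the second: A - 2C = -17.
Subtracting the second from the third: 2A = -2.
Solving: C = 8, A = -1, then B = -8.
Therefore g_{14} = -14 + (-8) + 8·1 = -14.

-14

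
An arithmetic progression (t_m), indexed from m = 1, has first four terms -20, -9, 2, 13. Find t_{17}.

Common difference d = 11.
t_m = -20 + (m - 1)·11.
t_{17} = -20 + 16·11 = 156.

156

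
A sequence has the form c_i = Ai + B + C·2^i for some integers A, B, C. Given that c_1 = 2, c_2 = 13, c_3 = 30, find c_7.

Plug in i = 1, 2, 3: A + B + 2C = 2; 2A + B + 4C = 13; 3A + B + 8C = 30.
Subtracting the first from the second: A + 2C = 11.
Subtracting the second from the third: A + 4C = 17.
Solving: C = 3, A = 5, then B = -9.
Hence c_7 = 5·7 + (-9) + 3·128 = 410.

410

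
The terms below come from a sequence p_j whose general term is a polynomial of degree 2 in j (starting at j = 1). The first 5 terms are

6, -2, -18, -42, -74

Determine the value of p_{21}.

1st diffs: -8, -16, -24, -32.
2nd diffs: -8, -8, -8 (constant).
So p_j = -4j^2 + 4j + 6.
Evaluating at j = 21 gives p_{21} = -1674.

-1674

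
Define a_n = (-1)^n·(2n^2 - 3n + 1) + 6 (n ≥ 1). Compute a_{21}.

-814

(-1)^21 = -1; 2n^2 - 3n + 1 at n=21 is 820; so a_{21} = -814.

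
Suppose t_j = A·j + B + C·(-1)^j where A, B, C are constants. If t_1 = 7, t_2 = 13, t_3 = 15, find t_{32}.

133

Write the equations: A + B - C = 7; 2A + B + C = 13; 3A + B - C = 15.
Subtracting the first from the second: A + 2C = 6.
Subtracting the second from the third: A - 2C = 2.
Solving: C = 1, A = 4, then B = 4.
Therefore t_{32} = 128 + 4 + 1·1 = 133.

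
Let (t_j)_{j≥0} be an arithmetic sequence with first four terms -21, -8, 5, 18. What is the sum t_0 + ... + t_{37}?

8341

Common difference d = 13.
t_j = -21 + (j - 0)·13.
t_{37} = 460; S = 38·(-21 + 460)/2 = 8341.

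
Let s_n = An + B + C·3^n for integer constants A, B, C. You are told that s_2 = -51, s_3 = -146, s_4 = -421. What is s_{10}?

Plug in n = 2, 3, 4: 2A + B + 9C = -51; 3A + B + 27C = -146; 4A + B + 81C = -421.
Subtracting the first from the second: A + 18C = -95.
Subtracting the second from the third: A + 54C = -275.
Solving: C = -5, A = -5, then B = 4.
Hence s_{10} = -5·10 + 4 + (-5)·59049 = -295291.

-295291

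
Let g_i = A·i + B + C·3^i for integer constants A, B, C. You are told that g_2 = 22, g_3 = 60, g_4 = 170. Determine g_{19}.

2324522972

The three given values yield: 2A + B + 9C = 22; 3A + B + 27C = 60; 4A + B + 81C = 170.
Subtracting the first from the second: A + 18C = 38.
Subtracting the second from the third: A + 54C = 110.
Solving: C = 2, A = 2, then B = 0.
So g_i = 2·i + 0 + 2·3^i; at i=19 this is 2324522972.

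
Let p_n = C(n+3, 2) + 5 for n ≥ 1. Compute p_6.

C(9, 2) = 36, so p_6 = 41.

41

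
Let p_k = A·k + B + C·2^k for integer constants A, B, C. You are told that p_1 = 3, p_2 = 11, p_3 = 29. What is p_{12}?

20451

Plug in k = 1, 2, 3: A + B + 2C = 3; 2A + B + 4C = 11; 3A + B + 8C = 29.
Subtracting the first from the second: A + 2C = 8.
Subtracting the second from the third: A + 4C = 18.
Solving: C = 5, A = -2, then B = -5.
So p_k = -2·k + (-5) + 5·2^k; at k=12 this is 20451.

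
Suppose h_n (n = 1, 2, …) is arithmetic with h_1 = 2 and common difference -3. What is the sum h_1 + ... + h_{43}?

-2623

h_n = 2 + (n - 1)·(-3).
h_{43} = -124; S = 43·(2 + (-124))/2 = -2623.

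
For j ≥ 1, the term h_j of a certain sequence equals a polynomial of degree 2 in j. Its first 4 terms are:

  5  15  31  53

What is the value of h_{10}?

311

1st diffs: 10, 16, 22.
2nd diffs: 6, 6 (constant).
Newton forward-difference form: h_j = 5 + 10·C(j-1,1) + 6·C(j-1,2).
At j = 10: j-1 = 9, so h_{10} = 5 + 90 + 216 = 311.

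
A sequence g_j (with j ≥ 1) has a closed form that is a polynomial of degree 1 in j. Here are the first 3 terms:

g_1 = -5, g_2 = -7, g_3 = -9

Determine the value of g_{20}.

1st diffs: -2, -2 (constant).
So g_j = -2j - 3.
Evaluating at j = 20 gives g_{20} = -43.

-43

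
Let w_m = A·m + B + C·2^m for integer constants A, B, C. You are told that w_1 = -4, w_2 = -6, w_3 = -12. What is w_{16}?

The three given values yield: A + B + 2C = -4; 2A + B + 4C = -6; 3A + B + 8C = -12.
Subtracting the first from the second: A + 2C = -2.
Subtracting the second from the third: A + 4C = -6.
Solving: C = -2, A = 2, then B = -2.
So w_m = 2·m + (-2) + (-2)·2^m; at m=16 this is -131042.

-131042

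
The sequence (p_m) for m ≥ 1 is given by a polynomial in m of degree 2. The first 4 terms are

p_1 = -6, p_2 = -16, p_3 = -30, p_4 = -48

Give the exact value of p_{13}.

1st diffs: -10, -14, -18.
2nd diffs: -4, -4 (constant).
So p_m = -2m^2 - 4m.
Evaluating at m = 13 gives p_{13} = -390.

-390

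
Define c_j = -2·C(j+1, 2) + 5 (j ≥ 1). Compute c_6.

C(7, 2) = 21, so c_6 = -37.

-37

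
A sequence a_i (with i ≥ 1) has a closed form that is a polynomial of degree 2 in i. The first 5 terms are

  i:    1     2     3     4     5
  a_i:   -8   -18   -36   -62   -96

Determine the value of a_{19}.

1st diffs: -10, -18, -26, -34.
2nd diffs: -8, -8, -8 (constant).
Newton forward-difference form: a_i = -8 + (-10)·C(i-1,1) + (-8)·C(i-1,2).
At i = 19: i-1 = 18, so a_{19} = -8 - 180 - 1224 = -1412.

-1412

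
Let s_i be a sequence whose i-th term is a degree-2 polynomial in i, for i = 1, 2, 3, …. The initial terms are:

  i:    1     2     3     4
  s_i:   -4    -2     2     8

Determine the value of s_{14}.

1st diffs: 2, 4, 6.
2nd diffs: 2, 2 (constant).
Newton forward-difference form: s_i = -4 + 2·C(i-1,1) + 2·C(i-1,2).
At i = 14: i-1 = 13, so s_{14} = -4 + 26 + 156 = 178.

178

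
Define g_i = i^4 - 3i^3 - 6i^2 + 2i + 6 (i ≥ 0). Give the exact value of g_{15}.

39186

g_{15} = 1·15^4 - 3·15^3 - 6·15^2 + 2·15 + 6 = 39186.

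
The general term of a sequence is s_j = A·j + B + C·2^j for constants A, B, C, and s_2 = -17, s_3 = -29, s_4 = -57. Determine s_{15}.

Write the equations: 2A + B + 4C = -17; 3A + B + 8C = -29; 4A + B + 16C = -57.
Subtracting the first from the second: A + 4C = -12.
Subtracting the second from the third: A + 8C = -28.
Solving: C = -4, A = 4, then B = -9.
So s_j = 4·j + (-9) + (-4)·2^j; at j=15 this is -131021.

-131021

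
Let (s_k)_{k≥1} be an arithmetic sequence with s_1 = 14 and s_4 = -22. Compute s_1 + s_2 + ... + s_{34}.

-6256

Common difference d = (-22 - 14) / (4 - 1) = -12.
s_k = 14 + (k - 1)·(-12).
s_{34} = -382; S = 34·(14 + (-382))/2 = -6256.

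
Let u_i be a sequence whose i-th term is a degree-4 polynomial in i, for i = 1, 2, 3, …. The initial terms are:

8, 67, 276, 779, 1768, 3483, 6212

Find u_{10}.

24083

1st diffs: 59, 209, 503, 989, 1715, 2729.
2nd diffs: 150, 294, 486, 726, 1014.
3rd diffs: 144, 192, 240, 288.
4th diffs: 48, 48, 48 (constant).
Newton forward-difference form: u_i = 8 + 59·C(i-1,1) + 150·C(i-1,2) + 144·C(i-1,3) + 48·C(i-1,4).
At i = 10: i-1 = 9, so u_{10} = 8 + 531 + 5400 + 12096 + 6048 = 24083.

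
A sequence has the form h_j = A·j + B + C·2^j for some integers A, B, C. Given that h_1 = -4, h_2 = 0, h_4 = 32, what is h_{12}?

At j = 1, 2, 4: A + B + 2C = -4; 2A + B + 4C = 0; 4A + B + 16C = 32.
Subtracting the first from the second: A + 2C = 4.
Subtracting the second from the third: 2A + 12C = 32.
Solving: C = 3, A = -2, then B = -8.
So h_j = -2·j + (-8) + 3·2^j; at j=12 this is 12256.

12256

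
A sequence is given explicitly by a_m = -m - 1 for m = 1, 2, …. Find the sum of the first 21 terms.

Over m = 1..21: Σm = 231.
Total = (-1)·231 + (-1)·21 = -252.

-252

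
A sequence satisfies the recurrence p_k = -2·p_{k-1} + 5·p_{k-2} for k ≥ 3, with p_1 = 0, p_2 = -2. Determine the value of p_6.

-202

p_3 = 4; p_4 = -18; p_5 = 56; p_6 = -202.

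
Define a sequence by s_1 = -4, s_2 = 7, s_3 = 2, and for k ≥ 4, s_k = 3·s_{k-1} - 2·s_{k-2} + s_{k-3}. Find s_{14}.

-60403

Applying the relation repeatedly:
s_4 = -12, s_5 = -33, s_6 = -73, …, s_{11} = -4808, s_{12} = -11177, s_{13} = -25983, s_{14} = -60403.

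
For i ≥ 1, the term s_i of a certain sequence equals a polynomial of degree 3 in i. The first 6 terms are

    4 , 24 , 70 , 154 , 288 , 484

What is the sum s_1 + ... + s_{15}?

30370

1st diffs: 20, 46, 84, 134, 196.
2nd diffs: 26, 38, 50, 62.
3rd diffs: 12, 12, 12 (constant).
Newton forward-difference form: s_i = 4 + 20·C(i-1,1) + 26·C(i-1,2) + 12·C(i-1,3).
Continuing: …, 754, 1110, 1564, 2128, …, s_{15} = 7018.
Summing i = 1..15 (15 terms) gives 30370.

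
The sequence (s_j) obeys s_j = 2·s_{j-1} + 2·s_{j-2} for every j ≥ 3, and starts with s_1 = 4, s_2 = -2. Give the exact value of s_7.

112

Step forward from the initial values:
s_3 = 4, s_4 = 4, s_5 = 16, s_6 = 40, s_7 = 112.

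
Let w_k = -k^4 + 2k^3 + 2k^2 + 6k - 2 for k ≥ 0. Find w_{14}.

w_{14} = -1·14^4 + 2·14^3 + 2·14^2 + 6·14 - 2 = -32454.

-32454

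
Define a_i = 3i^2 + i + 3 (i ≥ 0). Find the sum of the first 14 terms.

Over i = 0..13: Σi = 91, Σi² = 819.
Total = (3)·819 + (1)·91 + (3)·14 = 2590.

2590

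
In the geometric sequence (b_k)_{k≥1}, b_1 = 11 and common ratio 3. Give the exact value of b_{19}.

b_k = 11·3^(k-1).
b_{19} = 11·3^18 = 4261625379.

4261625379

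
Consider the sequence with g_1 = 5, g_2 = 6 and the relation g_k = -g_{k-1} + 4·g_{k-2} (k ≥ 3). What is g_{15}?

Step forward from the initial values:
g_3 = 14  g_4 = 10  g_5 = 46  …  g_{12} = -13046  g_{13} = 35950  g_{14} = -88134  g_{15} = 231934.

231934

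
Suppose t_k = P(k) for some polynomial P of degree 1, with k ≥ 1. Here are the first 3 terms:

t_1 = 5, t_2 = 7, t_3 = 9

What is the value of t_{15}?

1st diffs: 2, 2 (constant).
So t_k = 2k + 3.
Evaluating at k = 15 gives t_{15} = 33.

33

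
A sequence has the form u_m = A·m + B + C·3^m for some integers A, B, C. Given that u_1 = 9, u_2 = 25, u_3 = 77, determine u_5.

721

Write the equations: A + B + 3C = 9; 2A + B + 9C = 25; 3A + B + 27C = 77.
Subtracting the first from the second: A + 6C = 16.
Subtracting the second from the third: A + 18C = 52.
Solving: C = 3, A = -2, then B = 2.
So u_m = -2·m + 2 + 3·3^m; at m=5 this is 721.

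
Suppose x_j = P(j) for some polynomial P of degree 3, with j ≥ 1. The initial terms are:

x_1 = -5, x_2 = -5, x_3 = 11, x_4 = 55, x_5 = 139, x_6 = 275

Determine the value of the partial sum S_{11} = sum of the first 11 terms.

1st diffs: 0, 16, 44, 84, 136.
2nd diffs: 16, 28, 40, 52.
3rd diffs: 12, 12, 12 (constant).
Newton forward-difference form: x_j = -5 + 16·C(j-1,2) + 12·C(j-1,3).
Continuing: …, 475, 751, 1115, 1579, …, x_{11} = 2155.
Summing j = 1..11 (11 terms) gives 6545.

6545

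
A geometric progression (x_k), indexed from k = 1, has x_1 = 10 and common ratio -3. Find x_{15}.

47829690

x_k = 10·(-3)^(k-1).
x_{15} = 10·(-3)^14 = 47829690.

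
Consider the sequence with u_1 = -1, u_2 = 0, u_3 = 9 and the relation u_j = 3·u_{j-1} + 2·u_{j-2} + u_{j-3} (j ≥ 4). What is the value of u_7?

1265

Iterate the recurrence:
u_4 = 26  u_5 = 96  u_6 = 349  u_7 = 1265.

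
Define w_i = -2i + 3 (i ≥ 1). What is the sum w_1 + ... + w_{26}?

Over i = 1..26: Σi = 351.
Total = (-2)·351 + (3)·26 = -624.

-624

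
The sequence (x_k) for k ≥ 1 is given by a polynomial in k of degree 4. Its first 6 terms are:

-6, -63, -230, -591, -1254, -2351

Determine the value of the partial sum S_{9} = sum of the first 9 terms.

1st diffs: -57, -167, -361, -663, -1097.
2nd diffs: -110, -194, -302, -434.
3rd diffs: -84, -108, -132.
4th diffs: -24, -24 (constant).
Newton forward-difference form: x_k = -6 + (-57)·C(k-1,1) + (-110)·C(k-1,2) + (-84)·C(k-1,3) + (-24)·C(k-1,4).
Continuing: -4038, -6495, -9926.
Summing k = 1..9 (9 terms) gives -24954.

-24954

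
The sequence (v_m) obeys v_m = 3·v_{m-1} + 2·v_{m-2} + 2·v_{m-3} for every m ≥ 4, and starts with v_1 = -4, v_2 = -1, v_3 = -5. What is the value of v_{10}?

-59569

Step forward from the initial values:
v_4 = -25  v_5 = -87  v_6 = -321  v_7 = -1187  v_8 = -4377  v_9 = -16147  v_{10} = -59569.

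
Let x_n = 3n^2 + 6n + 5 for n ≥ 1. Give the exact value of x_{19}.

x_{19} = 3·19^2 + 6·19 + 5 = 1202.

1202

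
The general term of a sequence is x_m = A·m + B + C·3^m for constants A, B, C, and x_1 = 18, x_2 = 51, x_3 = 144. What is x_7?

10956

Plug in m = 1, 2, 3: A + B + 3C = 18; 2A + B + 9C = 51; 3A + B + 27C = 144.
Subtracting the first from the second: A + 6C = 33.
Subtracting the second from the third: A + 18C = 93.
Solving: C = 5, A = 3, then B = 0.
Therefore x_7 = 21 + 0 + 5·2187 = 10956.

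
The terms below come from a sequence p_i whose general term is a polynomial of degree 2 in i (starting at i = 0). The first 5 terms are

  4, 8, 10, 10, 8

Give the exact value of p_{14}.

1st diffs: 4, 2, 0, -2.
2nd diffs: -2, -2, -2 (constant).
Newton forward-difference form: p_i = 4 + 4·C(i,1) + (-2)·C(i,2).
At i = 14: i = 14, so p_{14} = 4 + 56 - 182 = -122.

-122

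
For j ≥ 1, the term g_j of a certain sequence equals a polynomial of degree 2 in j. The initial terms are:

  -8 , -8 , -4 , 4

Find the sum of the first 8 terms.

160

1st diffs: 0, 4, 8.
2nd diffs: 4, 4 (constant).
So g_j = 2j^2 - 6j - 4.
Continuing: 16, 32, 52, 76.
Summing j = 1..8 (8 terms) gives 160.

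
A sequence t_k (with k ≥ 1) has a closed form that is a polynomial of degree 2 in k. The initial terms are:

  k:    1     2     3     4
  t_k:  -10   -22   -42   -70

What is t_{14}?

1st diffs: -12, -20, -28.
2nd diffs: -8, -8 (constant).
So t_k = -4k^2 - 6.
Evaluating at k = 14 gives t_{14} = -790.

-790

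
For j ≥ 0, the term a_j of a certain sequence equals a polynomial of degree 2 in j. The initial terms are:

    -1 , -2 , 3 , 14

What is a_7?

1st diffs: -1, 5, 11.
2nd diffs: 6, 6 (constant).
Newton forward-difference form: a_j = -1 + (-1)·C(j,1) + 6·C(j,2).
At j = 7: j = 7, so a_7 = -1 - 7 + 126 = 118.

118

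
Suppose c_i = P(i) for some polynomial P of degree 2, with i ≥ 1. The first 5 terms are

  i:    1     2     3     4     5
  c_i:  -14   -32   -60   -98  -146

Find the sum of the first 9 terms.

-1614

1st diffs: -18, -28, -38, -48.
2nd diffs: -10, -10, -10 (constant).
Newton forward-difference form: c_i = -14 + (-18)·C(i-1,1) + (-10)·C(i-1,2).
Continuing: -204, -272, -350, -438.
Summing i = 1..9 (9 terms) gives -1614.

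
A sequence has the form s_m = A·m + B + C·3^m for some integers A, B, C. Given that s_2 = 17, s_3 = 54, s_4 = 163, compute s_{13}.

3188656

Write the equations: 2A + B + 9C = 17; 3A + B + 27C = 54; 4A + B + 81C = 163.
Subtracting the first from the second: A + 18C = 37.
Subtracting the second from the third: A + 54C = 109.
Solving: C = 2, A = 1, then B = -3.
Therefore s_{13} = 13 + (-3) + 2·1594323 = 3188656.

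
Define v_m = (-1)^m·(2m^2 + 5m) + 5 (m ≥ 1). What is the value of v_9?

-202

(-1)^9 = -1; 2m^2 + 5m at m=9 is 207; so v_9 = -202.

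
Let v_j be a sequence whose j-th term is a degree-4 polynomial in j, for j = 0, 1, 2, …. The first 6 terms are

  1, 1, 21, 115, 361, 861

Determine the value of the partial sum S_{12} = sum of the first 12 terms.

50150

1st diffs: 0, 20, 94, 246, 500.
2nd diffs: 20, 74, 152, 254.
3rd diffs: 54, 78, 102.
4th diffs: 24, 24 (constant).
Newton forward-difference form: v_j = 1 + 20·C(j,2) + 54·C(j,3) + 24·C(j,4).
Continuing: …, 1741, 3151, 5265, 8281, …, v_{11} = 17931.
Summing j = 0..11 (12 terms) gives 50150.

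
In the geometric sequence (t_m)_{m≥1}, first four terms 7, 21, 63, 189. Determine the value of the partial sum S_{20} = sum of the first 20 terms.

12203745400

Common ratio r = 3.
t_m = 7·3^(m-1).
S = 7·(3^20 - 1)/(3 - 1) = 7·(3486784401 - 1)/(2) = 12203745400.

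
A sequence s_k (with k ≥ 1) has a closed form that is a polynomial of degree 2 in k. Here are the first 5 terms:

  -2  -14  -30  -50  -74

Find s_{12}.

-354

1st diffs: -12, -16, -20, -24.
2nd diffs: -4, -4, -4 (constant).
Newton forward-difference form: s_k = -2 + (-12)·C(k-1,1) + (-4)·C(k-1,2).
At k = 12: k-1 = 11, so s_{12} = -2 - 132 - 220 = -354.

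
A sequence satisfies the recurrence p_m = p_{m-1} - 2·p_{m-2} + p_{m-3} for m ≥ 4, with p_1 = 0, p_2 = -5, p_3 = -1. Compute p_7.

Iterate the recurrence:
p_4 = 9  p_5 = 6  p_6 = -13  p_7 = -16.

-16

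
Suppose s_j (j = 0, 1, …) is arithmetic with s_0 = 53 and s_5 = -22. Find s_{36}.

-487

Common difference d = (-22 - 53) / (5 - 0) = -15.
s_j = 53 + (j - 0)·(-15).
s_{36} = 53 + 36·(-15) = -487.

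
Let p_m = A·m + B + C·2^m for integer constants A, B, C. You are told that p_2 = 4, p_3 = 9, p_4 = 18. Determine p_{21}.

2097171

Plug in m = 2, 3, 4: 2A + B + 4C = 4; 3A + B + 8C = 9; 4A + B + 16C = 18.
Subtracting the first from the second: A + 4C = 5.
Subtracting the second from the third: A + 8C = 9.
Solving: C = 1, A = 1, then B = -2.
Therefore p_{21} = 21 + (-2) + 1·2097152 = 2097171.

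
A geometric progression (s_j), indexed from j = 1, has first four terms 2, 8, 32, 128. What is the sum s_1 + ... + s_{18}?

Common ratio r = 4.
s_j = 2·4^(j-1).
S = 2·(4^18 - 1)/(4 - 1) = 2·(68719476736 - 1)/(3) = 45812984490.

45812984490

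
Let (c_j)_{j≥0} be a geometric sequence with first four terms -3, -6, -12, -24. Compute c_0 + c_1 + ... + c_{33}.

Common ratio r = 2.
c_j = (-3)·2^(j-0).
S = (-3)·(2^34 - 1)/(2 - 1) = (-3)·(17179869184 - 1)/(1) = -51539607549.

-51539607549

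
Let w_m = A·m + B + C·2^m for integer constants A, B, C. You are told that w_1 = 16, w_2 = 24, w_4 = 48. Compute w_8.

At m = 1, 2, 4: A + B + 2C = 16; 2A + B + 4C = 24; 4A + B + 16C = 48.
Subtracting the first from the second: A + 2C = 8.
Subtracting the second from the third: 2A + 12C = 24.
Solving: C = 1, A = 6, then B = 8.
Therefore w_8 = 48 + 8 + 1·256 = 312.

312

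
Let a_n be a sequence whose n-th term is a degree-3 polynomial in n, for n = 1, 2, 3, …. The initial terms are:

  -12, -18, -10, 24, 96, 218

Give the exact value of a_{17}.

8292

1st diffs: -6, 8, 34, 72, 122.
2nd diffs: 14, 26, 38, 50.
3rd diffs: 12, 12, 12 (constant).
Newton forward-difference form: a_n = -12 + (-6)·C(n-1,1) + 14·C(n-1,2) + 12·C(n-1,3).
At n = 17: n-1 = 16, so a_{17} = -12 - 96 + 1680 + 6720 = 8292.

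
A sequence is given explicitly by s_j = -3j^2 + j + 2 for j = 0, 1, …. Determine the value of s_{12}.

s_{12} = -3·12^2 + 1·12 + 2 = -418.

-418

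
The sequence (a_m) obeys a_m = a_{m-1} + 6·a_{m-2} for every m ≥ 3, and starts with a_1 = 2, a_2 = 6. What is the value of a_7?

1458

Compute successive terms:
a_3 = 18; a_4 = 54; a_5 = 162; a_6 = 486; a_7 = 1458.
(Characteristic roots are 3 and -2.)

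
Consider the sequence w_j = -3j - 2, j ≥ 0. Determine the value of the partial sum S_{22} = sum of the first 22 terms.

-737

Over j = 0..21: Σj = 231.
Total = (-3)·231 + (-2)·22 = -737.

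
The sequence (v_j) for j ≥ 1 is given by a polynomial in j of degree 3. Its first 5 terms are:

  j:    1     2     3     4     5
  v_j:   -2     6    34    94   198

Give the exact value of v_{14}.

5094

1st diffs: 8, 28, 60, 104.
2nd diffs: 20, 32, 44.
3rd diffs: 12, 12 (constant).
So v_j = 2j^3 - 2j^2 - 2.
Evaluating at j = 14 gives v_{14} = 5094.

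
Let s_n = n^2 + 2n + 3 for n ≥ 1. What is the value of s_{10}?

123

s_{10} = 1·10^2 + 2·10 + 3 = 123.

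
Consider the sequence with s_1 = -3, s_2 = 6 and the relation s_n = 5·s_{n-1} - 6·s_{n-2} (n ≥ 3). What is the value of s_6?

Iterate the recurrence:
s_3 = 48  s_4 = 204  s_5 = 732  s_6 = 2436.
(Characteristic roots are 3 and 2.)

2436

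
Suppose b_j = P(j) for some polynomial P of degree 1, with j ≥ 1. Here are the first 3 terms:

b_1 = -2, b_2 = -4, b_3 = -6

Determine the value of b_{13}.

-26

1st diffs: -2, -2 (constant).
So b_j = -2j.
Evaluating at j = 13 gives b_{13} = -26.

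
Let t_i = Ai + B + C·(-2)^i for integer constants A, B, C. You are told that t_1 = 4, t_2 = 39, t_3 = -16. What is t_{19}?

-2621336

Write the equations: A + B - 2C = 4; 2A + B + 4C = 39; 3A + B - 8C = -16.
Subtracting the first from the second: A + 6C = 35.
Subtracting the second from the third: A - 12C = -55.
Solving: C = 5, A = 5, then B = 9.
Hence t_{19} = 5·19 + 9 + 5·(-524288) = -2621336.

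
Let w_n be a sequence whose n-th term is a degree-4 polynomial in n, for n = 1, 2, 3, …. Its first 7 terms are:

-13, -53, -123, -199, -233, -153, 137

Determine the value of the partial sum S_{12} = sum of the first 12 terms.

21492

1st diffs: -40, -70, -76, -34, 80, 290.
2nd diffs: -30, -6, 42, 114, 210.
3rd diffs: 24, 48, 72, 96.
4th diffs: 24, 24, 24 (constant).
Newton forward-difference form: w_n = -13 + (-40)·C(n-1,1) + (-30)·C(n-1,2) + 24·C(n-1,3) + 24·C(n-1,4).
Continuing: …, 757, 1851, 3587, 6157, …, w_{12} = 9777.
Summing n = 1..12 (12 terms) gives 21492.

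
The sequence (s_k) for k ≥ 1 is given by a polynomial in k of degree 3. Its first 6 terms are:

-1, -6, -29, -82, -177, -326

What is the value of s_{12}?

1st diffs: -5, -23, -53, -95, -149.
2nd diffs: -18, -30, -42, -54.
3rd diffs: -12, -12, -12 (constant).
So s_k = -2k^3 + 3k^2 - 2.
Evaluating at k = 12 gives s_{12} = -3026.

-3026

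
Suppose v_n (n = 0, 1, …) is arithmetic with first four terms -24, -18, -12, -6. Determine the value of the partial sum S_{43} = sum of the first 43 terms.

4386

Common difference d = 6.
v_n = -24 + (n - 0)·6.
v_{42} = 228; S = 43·(-24 + 228)/2 = 4386.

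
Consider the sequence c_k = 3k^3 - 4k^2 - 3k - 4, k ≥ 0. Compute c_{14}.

c_{14} = 3·14^3 - 4·14^2 - 3·14 - 4 = 7402.

7402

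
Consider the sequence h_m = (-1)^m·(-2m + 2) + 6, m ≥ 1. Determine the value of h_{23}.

(-1)^23 = -1; -2m + 2 at m=23 is -44; so h_{23} = 50.

50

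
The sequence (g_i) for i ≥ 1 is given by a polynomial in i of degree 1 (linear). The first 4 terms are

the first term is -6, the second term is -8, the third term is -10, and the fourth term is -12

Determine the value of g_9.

-22

1st diffs: -2, -2, -2 (constant).
So g_i = -2i - 4.
Evaluating at i = 9 gives g_9 = -22.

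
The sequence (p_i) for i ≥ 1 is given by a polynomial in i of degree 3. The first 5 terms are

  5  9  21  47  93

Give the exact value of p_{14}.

2397

1st diffs: 4, 12, 26, 46.
2nd diffs: 8, 14, 20.
3rd diffs: 6, 6 (constant).
So p_i = i^3 - 2i^2 + 3i + 3.
Evaluating at i = 14 gives p_{14} = 2397.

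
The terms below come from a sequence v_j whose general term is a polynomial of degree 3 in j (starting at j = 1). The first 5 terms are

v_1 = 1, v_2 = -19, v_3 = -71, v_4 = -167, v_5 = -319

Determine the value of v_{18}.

-12851

1st diffs: -20, -52, -96, -152.
2nd diffs: -32, -44, -56.
3rd diffs: -12, -12 (constant).
Newton forward-difference form: v_j = 1 + (-20)·C(j-1,1) + (-32)·C(j-1,2) + (-12)·C(j-1,3).
At j = 18: j-1 = 17, so v_{18} = 1 - 340 - 4352 - 8160 = -12851.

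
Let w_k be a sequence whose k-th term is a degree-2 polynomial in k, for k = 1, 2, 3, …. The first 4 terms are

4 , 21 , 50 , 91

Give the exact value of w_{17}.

1716

1st diffs: 17, 29, 41.
2nd diffs: 12, 12 (constant).
So w_k = 6k^2 - k - 1.
Evaluating at k = 17 gives w_{17} = 1716.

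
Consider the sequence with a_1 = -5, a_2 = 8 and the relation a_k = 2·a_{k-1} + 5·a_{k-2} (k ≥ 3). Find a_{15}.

5187051

Iterate the recurrence:
a_3 = -9, a_4 = 22, a_5 = -1, …, a_{12} = 126702, a_{13} = 435559, a_{14} = 1504628, a_{15} = 5187051.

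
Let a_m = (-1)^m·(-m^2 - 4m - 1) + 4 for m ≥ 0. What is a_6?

-57

(-1)^6 = 1; -m^2 - 4m - 1 at m=6 is -61; so a_6 = -57.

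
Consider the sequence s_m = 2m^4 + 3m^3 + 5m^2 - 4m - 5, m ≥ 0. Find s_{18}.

s_{18} = 2·18^4 + 3·18^3 + 5·18^2 - 4·18 - 5 = 228991.

228991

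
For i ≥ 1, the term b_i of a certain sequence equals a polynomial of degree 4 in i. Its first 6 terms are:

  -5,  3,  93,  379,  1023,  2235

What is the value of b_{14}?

1st diffs: 8, 90, 286, 644, 1212.
2nd diffs: 82, 196, 358, 568.
3rd diffs: 114, 162, 210.
4th diffs: 48, 48 (constant).
Newton forward-difference form: b_i = -5 + 8·C(i-1,1) + 82·C(i-1,2) + 114·C(i-1,3) + 48·C(i-1,4).
At i = 14: i-1 = 13, so b_{14} = -5 + 104 + 6396 + 32604 + 34320 = 73419.

73419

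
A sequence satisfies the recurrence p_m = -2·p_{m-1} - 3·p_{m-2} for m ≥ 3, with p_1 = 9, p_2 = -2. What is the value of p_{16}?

Compute successive terms:
p_3 = -23, p_4 = 52, p_5 = -35, …, p_{13} = 6181, p_{14} = -12158, p_{15} = 5773, p_{16} = 24928.

24928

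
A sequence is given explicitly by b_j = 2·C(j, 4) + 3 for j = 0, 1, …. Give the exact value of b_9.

C(9, 4) = 126, so b_9 = 255.

255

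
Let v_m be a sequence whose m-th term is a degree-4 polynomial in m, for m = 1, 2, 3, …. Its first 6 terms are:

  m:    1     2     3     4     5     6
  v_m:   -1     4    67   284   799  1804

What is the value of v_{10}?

16244

1st diffs: 5, 63, 217, 515, 1005.
2nd diffs: 58, 154, 298, 490.
3rd diffs: 96, 144, 192.
4th diffs: 48, 48 (constant).
Newton forward-difference form: v_m = -1 + 5·C(m-1,1) + 58·C(m-1,2) + 96·C(m-1,3) + 48·C(m-1,4).
At m = 10: m-1 = 9, so v_{10} = -1 + 45 + 2088 + 8064 + 6048 = 16244.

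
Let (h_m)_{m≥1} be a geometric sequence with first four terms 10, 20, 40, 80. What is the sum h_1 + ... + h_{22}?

41943030

Common ratio r = 2.
h_m = 10·2^(m-1).
S = 10·(2^22 - 1)/(2 - 1) = 10·(4194304 - 1)/(1) = 41943030.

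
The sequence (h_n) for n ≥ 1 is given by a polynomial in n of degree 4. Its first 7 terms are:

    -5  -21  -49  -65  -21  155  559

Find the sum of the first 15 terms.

97617

1st diffs: -16, -28, -16, 44, 176, 404.
2nd diffs: -12, 12, 60, 132, 228.
3rd diffs: 24, 48, 72, 96.
4th diffs: 24, 24, 24 (constant).
Newton forward-difference form: h_n = -5 + (-16)·C(n-1,1) + (-12)·C(n-1,2) + 24·C(n-1,3) + 24·C(n-1,4).
Continuing: …, 1311, 2555, 4459, 7215, …, h_{15} = 31439.
Summing n = 1..15 (15 terms) gives 97617.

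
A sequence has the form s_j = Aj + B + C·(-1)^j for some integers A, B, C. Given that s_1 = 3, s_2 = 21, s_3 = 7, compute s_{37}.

75

Write the equations: A + B - C = 3; 2A + B + C = 21; 3A + B - C = 7.
Subtracting the first from the second: A + 2C = 18.
Subtracting the second from the third: A - 2C = -14.
Solving: C = 8, A = 2, then B = 9.
Hence s_{37} = 2·37 + 9 + 8·(-1) = 75.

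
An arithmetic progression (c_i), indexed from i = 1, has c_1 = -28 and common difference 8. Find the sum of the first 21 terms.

1092

c_i = -28 + (i - 1)·8.
c_{21} = 132; S = 21·(-28 + 132)/2 = 1092.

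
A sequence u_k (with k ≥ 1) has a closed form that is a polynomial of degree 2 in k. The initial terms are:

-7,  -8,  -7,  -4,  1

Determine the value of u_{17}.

217

1st diffs: -1, 1, 3, 5.
2nd diffs: 2, 2, 2 (constant).
So u_k = k^2 - 4k - 4.
Evaluating at k = 17 gives u_{17} = 217.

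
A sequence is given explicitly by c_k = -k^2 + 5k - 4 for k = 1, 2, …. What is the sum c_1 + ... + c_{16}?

Over k = 1..16: Σk = 136, Σk² = 1496.
Total = (-1)·1496 + (5)·136 + (-4)·16 = -880.

-880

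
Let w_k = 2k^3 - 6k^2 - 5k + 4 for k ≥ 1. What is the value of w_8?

604

w_8 = 2·8^3 - 6·8^2 - 5·8 + 4 = 604.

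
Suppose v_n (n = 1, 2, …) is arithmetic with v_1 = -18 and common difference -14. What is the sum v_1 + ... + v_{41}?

v_n = -18 + (n - 1)·(-14).
v_{41} = -578; S = 41·(-18 + (-578))/2 = -12218.

-12218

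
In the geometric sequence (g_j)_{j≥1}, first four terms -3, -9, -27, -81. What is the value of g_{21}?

-10460353203

Common ratio r = 3.
g_j = (-3)·3^(j-1).
g_{21} = (-3)·3^20 = -10460353203.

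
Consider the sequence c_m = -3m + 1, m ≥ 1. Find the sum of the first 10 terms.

-155

Over m = 1..10: Σm = 55.
Total = (-3)·55 + (1)·10 = -155.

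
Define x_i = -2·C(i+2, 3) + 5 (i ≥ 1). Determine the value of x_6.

C(8, 3) = 56, so x_6 = -107.

-107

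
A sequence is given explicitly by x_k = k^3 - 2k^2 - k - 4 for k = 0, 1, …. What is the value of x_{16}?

x_{16} = 1·16^3 - 2·16^2 - 1·16 - 4 = 3564.

3564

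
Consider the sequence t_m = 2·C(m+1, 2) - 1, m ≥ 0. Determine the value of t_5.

C(6, 2) = 15, so t_5 = 29.

29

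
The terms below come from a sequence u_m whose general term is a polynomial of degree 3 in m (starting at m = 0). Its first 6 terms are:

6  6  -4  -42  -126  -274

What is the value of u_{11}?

-3514

1st diffs: 0, -10, -38, -84, -148.
2nd diffs: -10, -28, -46, -64.
3rd diffs: -18, -18, -18 (constant).
Newton forward-difference form: u_m = 6 + (-10)·C(m,2) + (-18)·C(m,3).
At m = 11: m = 11, so u_{11} = 6 - 550 - 2970 = -3514.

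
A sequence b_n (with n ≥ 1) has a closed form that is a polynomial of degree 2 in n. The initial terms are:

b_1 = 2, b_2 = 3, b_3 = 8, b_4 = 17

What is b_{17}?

1st diffs: 1, 5, 9.
2nd diffs: 4, 4 (constant).
So b_n = 2n^2 - 5n + 5.
Evaluating at n = 17 gives b_{17} = 498.

498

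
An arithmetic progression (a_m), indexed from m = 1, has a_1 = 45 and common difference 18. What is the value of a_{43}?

a_m = 45 + (m - 1)·18.
a_{43} = 45 + 42·18 = 801.

801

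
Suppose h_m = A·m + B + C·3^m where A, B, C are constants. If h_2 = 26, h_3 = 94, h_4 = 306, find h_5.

950

At m = 2, 3, 4: 2A + B + 9C = 26; 3A + B + 27C = 94; 4A + B + 81C = 306.
Subtracting the first from the second: A + 18C = 68.
Subtracting the second from the third: A + 54C = 212.
Solving: C = 4, A = -4, then B = -2.
So h_m = -4·m + (-2) + 4·3^m; at m=5 this is 950.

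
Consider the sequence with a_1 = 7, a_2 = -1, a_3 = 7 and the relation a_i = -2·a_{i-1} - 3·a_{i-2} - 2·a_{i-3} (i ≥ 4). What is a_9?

79

Iterate the recurrence:
a_4 = -25;  a_5 = 31;  a_6 = -1;  a_7 = -41;  a_8 = 23;  a_9 = 79.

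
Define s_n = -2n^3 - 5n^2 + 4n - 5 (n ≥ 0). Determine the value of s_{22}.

s_{22} = -2·22^3 - 5·22^2 + 4·22 - 5 = -23633.

-23633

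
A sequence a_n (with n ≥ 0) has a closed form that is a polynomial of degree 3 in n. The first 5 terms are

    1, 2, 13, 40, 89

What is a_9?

1st diffs: 1, 11, 27, 49.
2nd diffs: 10, 16, 22.
3rd diffs: 6, 6 (constant).
Newton forward-difference form: a_n = 1 + 1·C(n,1) + 10·C(n,2) + 6·C(n,3).
At n = 9: n = 9, so a_9 = 1 + 9 + 360 + 504 = 874.

874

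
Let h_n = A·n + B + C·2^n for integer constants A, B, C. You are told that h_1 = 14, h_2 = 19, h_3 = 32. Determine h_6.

247

Plug in n = 1, 2, 3: A + B + 2C = 14; 2A + B + 4C = 19; 3A + B + 8C = 32.
Subtracting the first from the second: A + 2C = 5.
Subtracting the second from the third: A + 4C = 13.
Solving: C = 4, A = -3, then B = 9.
Therefore h_6 = -18 + 9 + 4·64 = 247.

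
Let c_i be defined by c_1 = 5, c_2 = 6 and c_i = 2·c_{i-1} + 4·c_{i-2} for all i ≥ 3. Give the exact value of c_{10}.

105984

Step forward from the initial values:
c_3 = 32;  c_4 = 88;  c_5 = 304;  c_6 = 960;  c_7 = 3136;  c_8 = 10112;  c_9 = 32768;  c_{10} = 105984.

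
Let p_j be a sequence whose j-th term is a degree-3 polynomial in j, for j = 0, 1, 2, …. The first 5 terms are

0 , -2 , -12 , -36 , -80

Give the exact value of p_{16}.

-4352

1st diffs: -2, -10, -24, -44.
2nd diffs: -8, -14, -20.
3rd diffs: -6, -6 (constant).
So p_j = -j^3 - j^2.
Evaluating at j = 16 gives p_{16} = -4352.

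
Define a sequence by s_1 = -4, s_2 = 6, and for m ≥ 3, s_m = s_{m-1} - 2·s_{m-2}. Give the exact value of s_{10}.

-126

Iterate the recurrence:
s_3 = 14; s_4 = 2; s_5 = -26; s_6 = -30; s_7 = 22; s_8 = 82; s_9 = 38; s_{10} = -126.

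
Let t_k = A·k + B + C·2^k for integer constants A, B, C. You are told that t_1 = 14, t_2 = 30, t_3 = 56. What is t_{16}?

Plug in k = 1, 2, 3: A + B + 2C = 14; 2A + B + 4C = 30; 3A + B + 8C = 56.
Subtracting the first from the second: A + 2C = 16.
Subtracting the second from the third: A + 4C = 26.
Solving: C = 5, A = 6, then B = -2.
Therefore t_{16} = 96 + (-2) + 5·65536 = 327774.

327774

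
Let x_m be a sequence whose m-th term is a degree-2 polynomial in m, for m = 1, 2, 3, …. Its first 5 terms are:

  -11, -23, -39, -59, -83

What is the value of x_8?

-179

1st diffs: -12, -16, -20, -24.
2nd diffs: -4, -4, -4 (constant).
So x_m = -2m^2 - 6m - 3.
Evaluating at m = 8 gives x_8 = -179.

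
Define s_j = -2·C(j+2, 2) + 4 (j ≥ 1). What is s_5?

-38

C(7, 2) = 21, so s_5 = -38.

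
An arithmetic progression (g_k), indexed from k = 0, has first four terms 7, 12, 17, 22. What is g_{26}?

137

Common difference d = 5.
g_k = 7 + (k - 0)·5.
g_{26} = 7 + 26·5 = 137.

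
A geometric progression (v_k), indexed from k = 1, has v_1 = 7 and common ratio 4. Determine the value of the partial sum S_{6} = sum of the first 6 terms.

v_k = 7·4^(k-1).
S = 7·(4^6 - 1)/(4 - 1) = 7·(4096 - 1)/(3) = 9555.

9555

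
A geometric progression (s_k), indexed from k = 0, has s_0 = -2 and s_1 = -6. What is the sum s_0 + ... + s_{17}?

Common ratio r = 3.
s_k = (-2)·3^(k-0).
S = (-2)·(3^18 - 1)/(3 - 1) = (-2)·(387420489 - 1)/(2) = -387420488.

-387420488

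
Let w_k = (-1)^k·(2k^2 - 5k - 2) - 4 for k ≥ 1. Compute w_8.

82

(-1)^8 = 1; 2k^2 - 5k - 2 at k=8 is 86; so w_8 = 82.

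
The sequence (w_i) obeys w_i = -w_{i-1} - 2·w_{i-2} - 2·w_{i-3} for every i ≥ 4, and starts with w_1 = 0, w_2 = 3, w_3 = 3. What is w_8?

Compute successive terms:
w_4 = -9; w_5 = -3; w_6 = 15; w_7 = 9; w_8 = -33.

-33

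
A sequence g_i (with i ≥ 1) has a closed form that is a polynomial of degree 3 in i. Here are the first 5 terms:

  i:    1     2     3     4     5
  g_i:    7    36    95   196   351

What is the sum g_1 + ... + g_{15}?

1st diffs: 29, 59, 101, 155.
2nd diffs: 30, 42, 54.
3rd diffs: 12, 12 (constant).
So g_i = 2i^3 + 3i^2 + 6i - 4.
Continuing: …, 572, 871, 1260, 1751, …, g_{15} = 7511.
Summing i = 1..15 (15 terms) gives 33180.

33180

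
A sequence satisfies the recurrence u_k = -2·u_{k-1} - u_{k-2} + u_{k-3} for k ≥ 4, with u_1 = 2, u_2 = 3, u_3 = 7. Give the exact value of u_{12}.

Applying the relation repeatedly:
u_4 = -15; u_5 = 26; u_6 = -30; u_7 = 19; u_8 = 18; u_9 = -85; u_{10} = 171; u_{11} = -239; u_{12} = 222.

222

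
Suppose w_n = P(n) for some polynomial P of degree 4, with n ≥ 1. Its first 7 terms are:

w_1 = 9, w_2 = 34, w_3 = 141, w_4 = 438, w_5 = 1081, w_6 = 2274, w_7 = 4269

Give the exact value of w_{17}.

1st diffs: 25, 107, 297, 643, 1193, 1995.
2nd diffs: 82, 190, 346, 550, 802.
3rd diffs: 108, 156, 204, 252.
4th diffs: 48, 48, 48 (constant).
Newton forward-difference form: w_n = 9 + 25·C(n-1,1) + 82·C(n-1,2) + 108·C(n-1,3) + 48·C(n-1,4).
At n = 17: n-1 = 16, so w_{17} = 9 + 400 + 9840 + 60480 + 87360 = 158089.

158089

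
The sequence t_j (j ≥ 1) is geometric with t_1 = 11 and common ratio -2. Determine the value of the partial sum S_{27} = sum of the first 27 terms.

t_j = 11·(-2)^(j-1).
S = 11·((-2)^27 - 1)/(-2 - 1) = 11·(-134217728 - 1)/(-3) = 492131673.

492131673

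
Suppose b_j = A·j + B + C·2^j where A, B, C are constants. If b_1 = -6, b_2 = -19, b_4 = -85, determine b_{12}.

-20509

At j = 1, 2, 4: A + B + 2C = -6; 2A + B + 4C = -19; 4A + B + 16C = -85.
Subtracting the first from the second: A + 2C = -13.
Subtracting the second from the third: 2A + 12C = -66.
Solving: C = -5, A = -3, then B = 7.
Therefore b_{12} = -36 + 7 + (-5)·4096 = -20509.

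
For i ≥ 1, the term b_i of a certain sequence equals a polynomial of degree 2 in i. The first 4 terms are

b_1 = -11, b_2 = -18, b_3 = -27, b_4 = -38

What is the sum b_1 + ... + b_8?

-396

1st diffs: -7, -9, -11.
2nd diffs: -2, -2 (constant).
Newton forward-difference form: b_i = -11 + (-7)·C(i-1,1) + (-2)·C(i-1,2).
Continuing: -51, -66, -83, -102.
Summing i = 1..8 (8 terms) gives -396.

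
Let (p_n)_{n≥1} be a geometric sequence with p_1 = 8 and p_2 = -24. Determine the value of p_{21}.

Common ratio r = -3.
p_n = 8·(-3)^(n-1).
p_{21} = 8·(-3)^20 = 27894275208.

27894275208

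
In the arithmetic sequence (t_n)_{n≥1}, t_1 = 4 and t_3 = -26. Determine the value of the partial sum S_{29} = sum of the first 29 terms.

-5974

Common difference d = (-26 - 4) / (3 - 1) = -15.
t_n = 4 + (n - 1)·(-15).
t_{29} = -416; S = 29·(4 + (-416))/2 = -5974.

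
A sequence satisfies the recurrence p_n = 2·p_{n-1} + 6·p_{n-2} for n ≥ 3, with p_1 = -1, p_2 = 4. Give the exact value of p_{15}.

32604032

p_3 = 2  p_4 = 28  p_5 = 68  …  p_{12} = 673216  p_{13} = 2452544  p_{14} = 8944384  p_{15} = 32604032.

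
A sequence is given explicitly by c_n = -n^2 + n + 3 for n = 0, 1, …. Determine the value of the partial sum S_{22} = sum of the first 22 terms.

Over n = 0..21: Σn = 231, Σn² = 3311.
Total = (-1)·3311 + (1)·231 + (3)·22 = -3014.

-3014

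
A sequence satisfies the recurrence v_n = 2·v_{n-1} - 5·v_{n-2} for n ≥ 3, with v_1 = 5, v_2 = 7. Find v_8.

423

Applying the relation repeatedly:
v_3 = -11  v_4 = -57  v_5 = -59  v_6 = 167  v_7 = 629  v_8 = 423.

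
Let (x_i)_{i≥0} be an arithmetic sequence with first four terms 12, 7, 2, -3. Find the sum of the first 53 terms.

Common difference d = -5.
x_i = 12 + (i - 0)·(-5).
x_{52} = -248; S = 53·(12 + (-248))/2 = -6254.

-6254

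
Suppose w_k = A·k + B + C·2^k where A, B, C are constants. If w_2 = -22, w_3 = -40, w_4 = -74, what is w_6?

-270

Plug in k = 2, 3, 4: 2A + B + 4C = -22; 3A + B + 8C = -40; 4A + B + 16C = -74.
Subtracting the first from the second: A + 4C = -18.
Subtracting the second from the third: A + 8C = -34.
Solving: C = -4, A = -2, then B = -2.
Therefore w_6 = -12 + (-2) + (-4)·64 = -270.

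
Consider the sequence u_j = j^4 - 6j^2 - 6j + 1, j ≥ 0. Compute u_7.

u_7 = 1·7^4 - 6·7^2 - 6·7 + 1 = 2066.

2066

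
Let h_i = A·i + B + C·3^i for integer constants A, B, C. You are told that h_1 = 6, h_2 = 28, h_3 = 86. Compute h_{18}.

The three given values yield: A + B + 3C = 6; 2A + B + 9C = 28; 3A + B + 27C = 86.
Subtracting the first from the second: A + 6C = 22.
Subtracting the second from the third: A + 18C = 58.
Solving: C = 3, A = 4, then B = -7.
Therefore h_{18} = 72 + (-7) + 3·387420489 = 1162261532.

1162261532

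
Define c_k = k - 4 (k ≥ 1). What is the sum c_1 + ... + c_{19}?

Over k = 1..19: Σk = 190.
Total = (1)·190 + (-4)·19 = 114.

114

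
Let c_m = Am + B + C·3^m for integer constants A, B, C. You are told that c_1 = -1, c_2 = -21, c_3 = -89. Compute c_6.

-2885

At m = 1, 2, 3: A + B + 3C = -1; 2A + B + 9C = -21; 3A + B + 27C = -89.
Subtracting the first from the second: A + 6C = -20.
Subtracting the second from the third: A + 18C = -68.
Solving: C = -4, A = 4, then B = 7.
Hence c_6 = 4·6 + 7 + (-4)·729 = -2885.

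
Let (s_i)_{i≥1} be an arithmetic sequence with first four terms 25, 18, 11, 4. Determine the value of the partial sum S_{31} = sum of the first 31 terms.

-2480

Common difference d = -7.
s_i = 25 + (i - 1)·(-7).
s_{31} = -185; S = 31·(25 + (-185))/2 = -2480.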